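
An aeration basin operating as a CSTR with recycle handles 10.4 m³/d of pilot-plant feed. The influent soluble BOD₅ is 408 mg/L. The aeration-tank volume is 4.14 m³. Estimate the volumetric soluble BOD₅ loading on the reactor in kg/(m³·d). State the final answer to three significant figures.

L_v ≈ 1.02 kg soluble BOD₅/(m³·d)

Applied soluble BOD₅ load per unit volume = Q·S₀/V = (10.4 × 408/1000)/4.140 = 1.025 kg soluble BOD₅·m⁻³·d⁻¹.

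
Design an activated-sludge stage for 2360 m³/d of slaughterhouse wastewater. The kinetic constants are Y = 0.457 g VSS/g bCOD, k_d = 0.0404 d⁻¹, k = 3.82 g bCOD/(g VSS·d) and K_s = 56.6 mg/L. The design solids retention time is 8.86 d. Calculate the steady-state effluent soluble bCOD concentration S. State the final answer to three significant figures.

S ≈ 5.45 mg/L

Effluent substrate depends only on kinetics and SRT: S = K_s(1 + k_d θ_c) / [θ_c(Yk − k_d) − 1] = 56.6 × (1 + 0.0404 × 8.86) / [8.86 × (0.457 × 3.82 − 0.0404) − 1] = 76.86 / 14.11 = 5.447 mg/L.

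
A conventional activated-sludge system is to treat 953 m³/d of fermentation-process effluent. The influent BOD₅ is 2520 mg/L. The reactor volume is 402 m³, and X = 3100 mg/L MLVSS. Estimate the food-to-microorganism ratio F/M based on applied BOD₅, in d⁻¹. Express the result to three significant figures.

F/M ≈ 1.93 d⁻¹

F/M = Q·S₀ / (V·X) = 953 × 2520 / (402.0 × 3100) = 1.927 g BOD₅·(g VSS·d)⁻¹.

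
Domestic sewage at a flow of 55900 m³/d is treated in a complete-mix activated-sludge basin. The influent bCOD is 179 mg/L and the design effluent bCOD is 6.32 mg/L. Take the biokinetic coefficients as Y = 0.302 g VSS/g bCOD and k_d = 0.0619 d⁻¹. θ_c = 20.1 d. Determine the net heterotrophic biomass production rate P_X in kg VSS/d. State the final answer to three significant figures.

P_X ≈ 1300 kg VSS/d

Y_obs = Y / (1 + k_d θ_c) = 0.302 / (1 + 0.0619 × 20.1) = 0.302 / 2.244 = 0.1346.
ΔS = 179 − 6.32 = 172.7 mg/L, so the substrate removal rate is 55900 × 172.7/1000 = 9653 kg bCOD/d.
Net biomass production P_X = Y_obs × Q·(S₀ − S) = 0.1346 × 9653 = 1299 kg VSS/d.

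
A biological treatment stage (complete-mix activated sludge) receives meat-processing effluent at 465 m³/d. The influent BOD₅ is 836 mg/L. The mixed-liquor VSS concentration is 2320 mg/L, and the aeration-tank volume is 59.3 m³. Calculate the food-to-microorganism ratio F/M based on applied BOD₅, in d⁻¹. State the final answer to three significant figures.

F/M ≈ 2.83 d⁻¹

F/M = Q·S₀ / (V·X) = 465 × 836 / (59.30 × 2320) = 2.826 g BOD₅·(g VSS·d)⁻¹.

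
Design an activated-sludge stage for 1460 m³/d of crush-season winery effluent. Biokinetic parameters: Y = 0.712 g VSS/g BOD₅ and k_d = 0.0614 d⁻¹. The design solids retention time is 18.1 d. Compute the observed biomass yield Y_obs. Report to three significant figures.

Correct the yield for decay: Y_obs = Y/(1 + k_d θ_c) = 0.712 / (1 + 0.0614 × 18.1) = 0.712 / 2.111 = 0.3372.

Y_obs ≈ 0.337 g VSS/g BOD₅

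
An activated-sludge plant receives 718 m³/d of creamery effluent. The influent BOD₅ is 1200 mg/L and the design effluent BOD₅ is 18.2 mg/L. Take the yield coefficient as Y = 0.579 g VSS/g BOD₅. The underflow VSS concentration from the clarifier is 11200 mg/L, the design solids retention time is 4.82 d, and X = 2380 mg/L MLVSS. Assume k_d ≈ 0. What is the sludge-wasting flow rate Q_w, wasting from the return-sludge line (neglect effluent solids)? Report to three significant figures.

Q_w ≈ 43.9 m³/d

Biomass mass balance (decay neglected): V·X = Y·Q·(S₀ − S)·θ_c, so V = 0.579 × 718 × (1200 − 18.2) × 4.82 / 2380 = 995.0 m³.
Q_w = (V·X)/(θ_c X_r) = 995.0 × 2380 / (4.82 × 11200) = 43.87 m³/d.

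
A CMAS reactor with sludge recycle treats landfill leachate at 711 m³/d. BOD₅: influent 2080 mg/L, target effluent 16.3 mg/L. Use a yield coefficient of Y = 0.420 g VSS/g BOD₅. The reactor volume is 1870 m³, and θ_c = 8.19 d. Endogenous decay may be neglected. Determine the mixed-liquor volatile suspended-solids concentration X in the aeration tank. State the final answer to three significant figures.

X ≈ 2700 mg/L

Without decay, X = Y Q (S₀−S) θ_c / V = 0.420 × 711 × (2080 − 16.3) × 8.19 / 1870 = 2699 mg/L.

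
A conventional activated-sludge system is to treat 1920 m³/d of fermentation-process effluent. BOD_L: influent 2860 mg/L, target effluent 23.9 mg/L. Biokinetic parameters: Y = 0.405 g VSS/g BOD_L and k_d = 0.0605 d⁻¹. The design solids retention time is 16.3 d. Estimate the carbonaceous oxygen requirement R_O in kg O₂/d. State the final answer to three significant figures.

R_O ≈ 3870 kg O₂/d

Correct the yield for decay: Y_obs = Y/(1 + k_d θ_c) = 0.405 / (1 + 0.0605 × 16.3) = 0.405 / 1.986 = 0.2039.
Q·(S₀ − S) = 1920 × (2860 − 23.9) × 10⁻³ = 5445 kg/d removed.
Net sludge production P_X = 0.2039 × 5445 = 1110 kg VSS/d.
R_O = Q·(S₀ − S) − 1.42·P_X = 5445 − 1.42 × 1110 = 3869 kg O₂/d.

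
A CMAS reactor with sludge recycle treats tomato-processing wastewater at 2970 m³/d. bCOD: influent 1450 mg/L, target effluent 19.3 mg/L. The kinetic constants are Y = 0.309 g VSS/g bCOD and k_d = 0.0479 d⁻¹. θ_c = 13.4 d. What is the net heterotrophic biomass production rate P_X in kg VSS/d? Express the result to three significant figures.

P_X ≈ 800 kg VSS/d

The observed yield is Y_obs = Y/(1 + k_d·θ_c) = 0.309 / (1 + 0.0479 × 13.4) = 0.309 / 1.642 = 0.1882 g VSS per g bCOD removed.
Substrate removed = Q·(S₀ − S) = 2970 m³/d × (1450 − 19.3) g/m³ = 4.25×10^6 g/d = 4249 kg/d.
P_X = Y_obs · Q(S₀ − S) = 0.1882 × 4249 = 799.7 kg VSS/d.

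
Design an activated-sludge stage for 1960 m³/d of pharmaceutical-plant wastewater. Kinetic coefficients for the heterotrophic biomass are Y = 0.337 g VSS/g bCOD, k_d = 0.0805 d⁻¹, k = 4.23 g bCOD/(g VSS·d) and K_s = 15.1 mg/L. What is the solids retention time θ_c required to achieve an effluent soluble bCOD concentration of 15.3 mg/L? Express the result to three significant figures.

At the target effluent, Y k S/(K_s+S) = 0.337×4.23×15.3/30.40 = 0.7174 d⁻¹.
θ_c = 1/(μ − k_d) = 1/(0.7174 − 0.0805) = 1/0.6369 = 1.570 d.

θ_c ≈ 1.57 d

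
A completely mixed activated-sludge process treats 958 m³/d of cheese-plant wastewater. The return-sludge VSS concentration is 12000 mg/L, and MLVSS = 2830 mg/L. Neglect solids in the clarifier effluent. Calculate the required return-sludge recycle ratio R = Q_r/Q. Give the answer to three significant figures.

R ≈ 0.309

Solids balance on the clarifier gives (1+R)X = R·X_r, so R = X/(X_r − X) = 2830 / (12000 − 2830) = 0.3086.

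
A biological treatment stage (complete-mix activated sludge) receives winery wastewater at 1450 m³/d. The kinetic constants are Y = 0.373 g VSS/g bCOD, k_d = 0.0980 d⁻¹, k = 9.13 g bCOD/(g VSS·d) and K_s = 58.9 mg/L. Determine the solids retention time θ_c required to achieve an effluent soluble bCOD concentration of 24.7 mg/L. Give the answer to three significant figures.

Specific growth rate at S = 24.7 mg/L: μ = YkS/(K_s+S) = 0.373·9.13·24.7/(58.9+24.7) = 1.006 d⁻¹.
Then 1/θ_c = μ − k_d = 1.006 − 0.0980 = 0.9082 d⁻¹, giving θ_c = 1.101 d.

θ_c ≈ 1.10 d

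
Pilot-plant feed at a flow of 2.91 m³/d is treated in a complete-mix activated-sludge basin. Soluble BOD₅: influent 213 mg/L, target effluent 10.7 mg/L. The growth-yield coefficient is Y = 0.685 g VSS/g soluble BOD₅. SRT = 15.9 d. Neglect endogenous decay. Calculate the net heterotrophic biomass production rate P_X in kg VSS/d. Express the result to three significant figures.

With endogenous decay neglected, the observed yield equals the true yield: Y_obs = Y = 0.685 g VSS/g soluble BOD₅.
Q·(S₀ − S) = 2.91 × (213 − 10.7) × 10⁻³ = 0.5887 kg/d removed.
Biomass produced: P_X = Y_obs·Q·ΔS = 0.6850 × 0.5887 ≈ 0.4033 kg VSS/d.

P_X ≈ 0.403 kg VSS/d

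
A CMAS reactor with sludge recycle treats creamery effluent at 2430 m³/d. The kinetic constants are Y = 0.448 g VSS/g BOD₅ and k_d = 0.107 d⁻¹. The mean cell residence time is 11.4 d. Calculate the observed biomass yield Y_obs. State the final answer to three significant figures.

The observed yield is Y_obs = Y/(1 + k_d·θ_c) = 0.448 / (1 + 0.107 × 11.4) = 0.448 / 2.220 = 0.2018 g VSS per g BOD₅ removed.

Y_obs ≈ 0.202 g VSS/g BOD₅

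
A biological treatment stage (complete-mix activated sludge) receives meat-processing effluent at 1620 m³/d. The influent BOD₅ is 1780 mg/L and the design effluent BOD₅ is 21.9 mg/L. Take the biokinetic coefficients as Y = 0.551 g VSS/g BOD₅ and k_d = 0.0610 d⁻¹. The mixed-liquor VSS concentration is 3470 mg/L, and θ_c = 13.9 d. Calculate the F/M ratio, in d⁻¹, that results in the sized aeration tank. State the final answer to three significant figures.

Rearranging the biomass balance for a CMAS with decay, V = Y·Q·ΔS·θ_c / [X·(1+k_d θ_c)] = 0.551 × 1620 × (1780 − 21.9) × 13.9 / [3470 × (1 + 0.0610 × 13.9)] = 2.18×10^7 / 6412 = 3402 m³.
F/M = applied load / biomass = Q·S₀/(V·X) = 1620 × 1780 / (3402 × 3470) = 0.2443 d⁻¹.

F/M ≈ 0.244 d⁻¹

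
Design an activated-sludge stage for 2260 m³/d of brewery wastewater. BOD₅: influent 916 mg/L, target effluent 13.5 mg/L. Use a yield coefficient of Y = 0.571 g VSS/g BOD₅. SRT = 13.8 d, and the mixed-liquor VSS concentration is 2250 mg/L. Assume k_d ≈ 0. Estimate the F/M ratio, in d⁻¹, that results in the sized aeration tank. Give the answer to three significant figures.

V·X = Y·Q·ΔS·θ_c gives V = 0.571 × 2260 × (916 − 13.5) × 13.8 / 2250 = 7143 m³.
Food-to-microorganism ratio F/M = Q S₀ / (V X) = 2260 × 916 / (7143 × 2250) = 0.1288 d⁻¹.

F/M ≈ 0.129 d⁻¹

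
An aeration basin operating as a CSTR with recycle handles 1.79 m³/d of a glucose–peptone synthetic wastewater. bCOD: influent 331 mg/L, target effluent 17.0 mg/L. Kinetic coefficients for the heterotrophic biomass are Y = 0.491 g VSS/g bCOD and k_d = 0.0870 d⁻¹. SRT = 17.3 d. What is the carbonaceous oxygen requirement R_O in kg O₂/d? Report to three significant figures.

R_O ≈ 0.406 kg O₂/d

The observed yield is Y_obs = Y/(1 + k_d·θ_c) = 0.491 / (1 + 0.0870 × 17.3) = 0.491 / 2.505 = 0.1960 g VSS per g bCOD removed.
Substrate removed = Q·(S₀ − S) = 1.79 m³/d × (331 − 17.0) g/m³ = 5.62×10^2 g/d = 0.5621 kg/d.
Net sludge production P_X = 0.1960 × 0.5621 = 0.1102 kg VSS/d.
Carbonaceous O₂ demand = substrate oxidised − cell-mass equivalent = 0.5621 − 1.42 × 0.1102 = 0.4056 kg O₂/d.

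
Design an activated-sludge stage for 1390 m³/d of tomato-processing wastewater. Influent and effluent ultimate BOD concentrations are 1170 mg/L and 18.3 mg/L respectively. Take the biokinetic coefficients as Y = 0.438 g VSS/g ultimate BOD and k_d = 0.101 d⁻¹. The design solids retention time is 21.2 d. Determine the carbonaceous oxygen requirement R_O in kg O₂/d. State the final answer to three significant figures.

R_O ≈ 1280 kg O₂/d

The observed yield is Y_obs = Y/(1 + k_d·θ_c) = 0.438 / (1 + 0.101 × 21.2) = 0.438 / 3.141 = 0.1394 g VSS per g ultimate BOD removed.
Q·(S₀ − S) = 1390 × (1170 − 18.3) × 10⁻³ = 1601 kg/d removed.
P_X = Y_obs·Q·(S₀ − S) = 0.1394 × 1601 = 223.2 kg VSS/d.
Carbonaceous O₂ demand = substrate oxidised − cell-mass equivalent = 1601 − 1.42 × 223.2 = 1284 kg O₂/d.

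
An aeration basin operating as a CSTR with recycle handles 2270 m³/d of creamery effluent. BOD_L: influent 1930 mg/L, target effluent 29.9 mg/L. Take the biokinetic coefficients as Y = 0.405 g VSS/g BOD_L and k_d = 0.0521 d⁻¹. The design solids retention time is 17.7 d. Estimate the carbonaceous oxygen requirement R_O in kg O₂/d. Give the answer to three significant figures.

R_O ≈ 3020 kg O₂/d

Y_obs = Y / (1 + k_d θ_c) = 0.405 / (1 + 0.0521 × 17.7) = 0.405 / 1.922 = 0.2107.
Q·(S₀ − S) = 2270 × (1930 − 29.9) × 10⁻³ = 4313 kg/d removed.
Net sludge production P_X = 0.2107 × 4313 = 908.8 kg VSS/d.
R_O = Q·ΔS − 1.42 P_X = 4313 − 1290 = 3023 kg O₂/d.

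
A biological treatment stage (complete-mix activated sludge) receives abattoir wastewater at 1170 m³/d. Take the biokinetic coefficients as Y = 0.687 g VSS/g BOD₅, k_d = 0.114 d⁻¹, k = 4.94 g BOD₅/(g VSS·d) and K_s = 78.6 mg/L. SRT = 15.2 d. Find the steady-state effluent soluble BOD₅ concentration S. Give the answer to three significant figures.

S ≈ 4.40 mg/L

From the Monod/SRT balance for a CMAS, S = K_s·(1+k_d θ_c)/[θ_c·(Y k − k_d) − 1] = 78.6 × (1 + 0.114 × 15.2) / [15.2 × (0.687 × 4.94 − 0.114) − 1] = 214.8 / 48.85 = 4.397 mg/L.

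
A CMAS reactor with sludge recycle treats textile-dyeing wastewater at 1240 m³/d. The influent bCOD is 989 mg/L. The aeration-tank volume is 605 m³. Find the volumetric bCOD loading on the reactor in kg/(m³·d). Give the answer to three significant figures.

L_v ≈ 2.03 kg bCOD/(m³·d)

Volumetric loading L_v = Q·S₀ / V = 1240 × 989 g/m³ / 605.0 m³ = 2027 g/(m³·d) = 2.027 kg bCOD/(m³·d).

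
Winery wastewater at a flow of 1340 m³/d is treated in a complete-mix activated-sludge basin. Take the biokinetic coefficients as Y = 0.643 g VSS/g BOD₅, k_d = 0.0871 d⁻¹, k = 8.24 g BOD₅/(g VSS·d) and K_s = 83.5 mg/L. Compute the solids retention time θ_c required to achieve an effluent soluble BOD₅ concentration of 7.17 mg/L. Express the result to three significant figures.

At the target effluent, Y k S/(K_s+S) = 0.643×8.24×7.17/90.67 = 0.4190 d⁻¹.
Then 1/θ_c = μ − k_d = 0.4190 − 0.0871 = 0.3319 d⁻¹, giving θ_c = 3.013 d.

θ_c ≈ 3.01 d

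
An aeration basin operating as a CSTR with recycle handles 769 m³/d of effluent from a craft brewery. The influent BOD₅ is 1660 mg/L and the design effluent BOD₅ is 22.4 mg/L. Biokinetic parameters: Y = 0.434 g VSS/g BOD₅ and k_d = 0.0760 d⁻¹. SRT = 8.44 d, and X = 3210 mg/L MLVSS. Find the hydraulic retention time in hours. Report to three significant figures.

Rearranging the biomass balance for a CMAS with decay, V = Y·Q·ΔS·θ_c / [X·(1+k_d θ_c)] = 0.434 × 769 × (1660 − 22.4) × 8.44 / [3210 × (1 + 0.0760 × 8.44)] = 4.61×10^6 / 5269 = 875.5 m³.
τ = V/Q = 875.5/769 = 1.138 d, or 27.32 h.

τ ≈ 27.3 h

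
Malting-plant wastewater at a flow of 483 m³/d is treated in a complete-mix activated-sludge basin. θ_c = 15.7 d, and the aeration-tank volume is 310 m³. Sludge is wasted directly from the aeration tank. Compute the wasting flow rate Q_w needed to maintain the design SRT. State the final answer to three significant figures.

Wasting from the aeration tank: Q_w = V / θ_c = 310.0 / 15.7 = 19.75 m³/d.

Q_w ≈ 19.7 m³/d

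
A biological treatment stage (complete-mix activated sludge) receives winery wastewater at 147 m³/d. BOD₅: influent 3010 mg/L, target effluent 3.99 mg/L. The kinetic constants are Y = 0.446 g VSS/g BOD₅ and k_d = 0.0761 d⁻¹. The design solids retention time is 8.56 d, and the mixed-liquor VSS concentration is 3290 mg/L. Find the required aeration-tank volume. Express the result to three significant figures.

Rearranging the biomass balance for a CMAS with decay, V = Y·Q·ΔS·θ_c / [X·(1+k_d θ_c)] = 0.446 × 147 × (3010 − 3.99) × 8.56 / [3290 × (1 + 0.0761 × 8.56)] = 1.69×10^6 / 5433 = 310.5 m³.

V ≈ 311 m³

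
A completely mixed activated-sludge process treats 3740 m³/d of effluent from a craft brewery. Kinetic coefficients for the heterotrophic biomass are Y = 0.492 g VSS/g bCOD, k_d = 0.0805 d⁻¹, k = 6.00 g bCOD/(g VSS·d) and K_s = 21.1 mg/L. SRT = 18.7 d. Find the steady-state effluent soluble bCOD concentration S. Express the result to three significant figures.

S ≈ 1.00 mg/L

Effluent substrate depends only on kinetics and SRT: S = K_s(1 + k_d θ_c) / [θ_c(Yk − k_d) − 1] = 21.1 × (1 + 0.0805 × 18.7) / [18.7 × (0.492 × 6.00 − 0.0805) − 1] = 52.86 / 52.70 = 1.003 mg/L.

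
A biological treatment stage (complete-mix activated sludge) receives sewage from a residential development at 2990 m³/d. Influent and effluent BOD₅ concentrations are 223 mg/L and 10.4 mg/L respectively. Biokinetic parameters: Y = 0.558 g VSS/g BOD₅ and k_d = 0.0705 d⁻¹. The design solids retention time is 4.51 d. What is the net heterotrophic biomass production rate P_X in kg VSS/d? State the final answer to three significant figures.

Y_obs = Y / (1 + k_d θ_c) = 0.558 / (1 + 0.0705 × 4.51) = 0.558 / 1.318 = 0.4234.
ΔS = 223 − 10.4 = 212.6 mg/L, so the substrate removal rate is 2990 × 212.6/1000 = 635.7 kg BOD₅/d.
Biomass produced: P_X = Y_obs·Q·ΔS = 0.4234 × 635.7 ≈ 269.1 kg VSS/d.

P_X ≈ 269 kg VSS/d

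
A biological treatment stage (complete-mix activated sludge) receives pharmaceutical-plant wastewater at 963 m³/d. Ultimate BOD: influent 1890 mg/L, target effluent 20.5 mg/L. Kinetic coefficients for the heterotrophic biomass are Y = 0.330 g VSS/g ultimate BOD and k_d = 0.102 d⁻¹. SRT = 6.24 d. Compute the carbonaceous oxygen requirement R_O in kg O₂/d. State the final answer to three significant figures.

Observed yield with endogenous decay: Y_obs = Y / (1 + k_d·θ_c) = 0.330 / (1 + 0.102 × 6.24) = 0.330 / 1.636 = 0.2017 g VSS/g ultimate BOD.
Mass of ultimate BOD removed per day: Q(S₀ − S) = 963 × 1870 g/m³ = 1800 kg/d.
P_X = Y_obs·Q·(S₀ − S) = 0.2017 × 1800 = 363.0 kg VSS/d.
Carbonaceous O₂ demand = substrate oxidised − cell-mass equivalent = 1800 − 1.42 × 363.0 = 1285 kg O₂/d.

R_O ≈ 1280 kg O₂/d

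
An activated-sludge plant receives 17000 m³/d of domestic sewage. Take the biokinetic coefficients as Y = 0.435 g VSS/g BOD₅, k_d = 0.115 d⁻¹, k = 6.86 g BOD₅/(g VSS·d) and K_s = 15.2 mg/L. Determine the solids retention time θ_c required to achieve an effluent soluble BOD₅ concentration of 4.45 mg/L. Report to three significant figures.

θ_c ≈ 1.78 d

Specific growth rate at S = 4.45 mg/L: μ = YkS/(K_s+S) = 0.435·6.86·4.45/(15.2+4.45) = 0.6758 d⁻¹.
Then 1/θ_c = μ − k_d = 0.6758 − 0.115 = 0.5608 d⁻¹, giving θ_c = 1.783 d.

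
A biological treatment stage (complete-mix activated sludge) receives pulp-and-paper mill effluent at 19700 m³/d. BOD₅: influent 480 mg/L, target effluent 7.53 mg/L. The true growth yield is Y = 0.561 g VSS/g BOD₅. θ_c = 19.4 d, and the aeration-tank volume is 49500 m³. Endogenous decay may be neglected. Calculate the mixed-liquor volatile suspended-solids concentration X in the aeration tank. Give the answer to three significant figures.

Without decay, X = Y Q (S₀−S) θ_c / V = 0.561 × 19700 × (480 − 7.53) × 19.4 / 49500 = 2046 mg/L.

X ≈ 2050 mg/L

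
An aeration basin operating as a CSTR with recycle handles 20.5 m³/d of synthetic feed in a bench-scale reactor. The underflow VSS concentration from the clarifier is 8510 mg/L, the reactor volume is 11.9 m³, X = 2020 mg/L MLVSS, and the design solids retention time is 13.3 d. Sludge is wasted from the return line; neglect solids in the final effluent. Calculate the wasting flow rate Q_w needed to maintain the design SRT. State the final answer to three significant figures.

Wasting from the return line (neglecting effluent solids): Q_w = V·X / (θ_c·X_r) = 11.90 × 2020 / (13.3 × 8510) = 0.2124 m³/d.

Q_w ≈ 0.212 m³/d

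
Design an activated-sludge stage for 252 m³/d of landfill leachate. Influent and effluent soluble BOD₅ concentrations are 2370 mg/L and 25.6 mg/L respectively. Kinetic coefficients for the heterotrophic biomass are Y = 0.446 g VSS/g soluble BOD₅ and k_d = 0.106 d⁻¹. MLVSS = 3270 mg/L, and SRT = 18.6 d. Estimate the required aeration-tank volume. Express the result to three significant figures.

From the SRT design equation V = Y Q (S₀−S) θ_c / [X (1 + k_d θ_c)] = 0.446 × 252 × (2370 − 25.6) × 18.6 / [3270 × (1 + 0.106 × 18.6)] = 4.9×10^6 / 9717 = 504.4 m³.

V ≈ 504 m³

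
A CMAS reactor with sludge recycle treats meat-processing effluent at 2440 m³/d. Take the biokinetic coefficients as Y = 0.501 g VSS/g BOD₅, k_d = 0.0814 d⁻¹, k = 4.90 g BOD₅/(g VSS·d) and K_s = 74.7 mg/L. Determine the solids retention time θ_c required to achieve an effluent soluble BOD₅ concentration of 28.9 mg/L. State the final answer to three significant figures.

From 1/θ_c = Y·k·S/(K_s + S) − k_d: Y·k·S/(K_s+S) = 0.501 × 4.90 × 28.9 / (74.7 + 28.9) = 0.6848 d⁻¹.
1/θ_c = 0.6848 − 0.0814 = 0.6034 d⁻¹, so θ_c = 1.657 d.

θ_c ≈ 1.66 d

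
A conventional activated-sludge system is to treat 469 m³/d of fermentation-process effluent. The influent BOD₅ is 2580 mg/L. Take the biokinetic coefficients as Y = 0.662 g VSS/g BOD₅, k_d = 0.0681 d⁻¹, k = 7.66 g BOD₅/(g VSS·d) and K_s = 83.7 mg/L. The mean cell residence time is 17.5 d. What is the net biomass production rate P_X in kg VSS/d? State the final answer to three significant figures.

For a completely mixed reactor with recycle the Lawrence–McCarty relation gives S = K_s·(1 + k_d·θ_c) / [θ_c·(Y·k − k_d) − 1] = 83.7 × (1 + 0.0681 × 17.5) / [17.5 × (0.662 × 7.66 − 0.0681) − 1] = 183.4 / 86.55 = 2.120 mg/L.
Observed yield with endogenous decay: Y_obs = Y / (1 + k_d·θ_c) = 0.662 / (1 + 0.0681 × 17.5) = 0.662 / 2.192 = 0.3020 g VSS/g BOD₅.
Q·(S₀ − S) = 469 × (2580 − 2.12) × 10⁻³ = 1209 kg/d removed.
Biomass produced: P_X = Y_obs·Q·ΔS = 0.3020 × 1209 ≈ 365.2 kg VSS/d.

P_X ≈ 365 kg VSS/d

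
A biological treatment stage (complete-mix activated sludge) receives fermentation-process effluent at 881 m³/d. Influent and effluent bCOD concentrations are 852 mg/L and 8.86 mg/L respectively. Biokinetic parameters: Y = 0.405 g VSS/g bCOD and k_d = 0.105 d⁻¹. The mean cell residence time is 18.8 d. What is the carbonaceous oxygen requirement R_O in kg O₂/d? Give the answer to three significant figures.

Correct the yield for decay: Y_obs = Y/(1 + k_d θ_c) = 0.405 / (1 + 0.105 × 18.8) = 0.405 / 2.974 = 0.1362.
Substrate removed = Q·(S₀ − S) = 881 m³/d × (852 − 8.86) g/m³ = 7.43×10^5 g/d = 742.8 kg/d.
Net sludge production P_X = 0.1362 × 742.8 = 101.2 kg VSS/d.
Carbonaceous O₂ demand = substrate oxidised − cell-mass equivalent = 742.8 − 1.42 × 101.2 = 599.2 kg O₂/d.

R_O ≈ 599 kg O₂/d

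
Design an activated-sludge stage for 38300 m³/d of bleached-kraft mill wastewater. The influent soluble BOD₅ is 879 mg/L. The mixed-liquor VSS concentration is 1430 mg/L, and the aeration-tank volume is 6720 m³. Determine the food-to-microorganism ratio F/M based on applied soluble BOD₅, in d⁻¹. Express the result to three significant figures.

F/M = applied load / biomass = Q·S₀/(V·X) = 38300 × 879 / (6720 × 1430) = 3.503 d⁻¹.

F/M ≈ 3.50 d⁻¹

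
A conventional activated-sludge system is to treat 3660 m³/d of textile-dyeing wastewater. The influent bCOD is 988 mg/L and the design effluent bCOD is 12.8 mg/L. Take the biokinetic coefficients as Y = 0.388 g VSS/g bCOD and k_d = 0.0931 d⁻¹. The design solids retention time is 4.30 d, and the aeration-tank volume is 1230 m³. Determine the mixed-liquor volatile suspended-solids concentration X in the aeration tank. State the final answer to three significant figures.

X ≈ 3460 mg/L

Solving the biomass balance for X: X = Y Q (S₀−S) θ_c / [V (1+k_d θ_c)] = 0.388 × 3660 × (988 − 12.8) × 4.30 / [1230 × (1 + 0.0931 × 4.30)] = 3457 mg/L.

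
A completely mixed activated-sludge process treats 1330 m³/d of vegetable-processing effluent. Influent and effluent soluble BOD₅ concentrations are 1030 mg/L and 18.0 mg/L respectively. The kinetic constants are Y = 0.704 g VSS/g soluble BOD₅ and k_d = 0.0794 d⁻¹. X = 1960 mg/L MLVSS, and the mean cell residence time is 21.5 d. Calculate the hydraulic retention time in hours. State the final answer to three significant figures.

τ ≈ 69.3 h

Rearranging the biomass balance for a CMAS with decay, V = Y·Q·ΔS·θ_c / [X·(1+k_d θ_c)] = 0.704 × 1330 × (1030 − 18.0) × 21.5 / [1960 × (1 + 0.0794 × 21.5)] = 2.04×10^7 / 5306 = 3840 m³.
Hydraulic retention time τ = V/Q = 3840 / 1330 = 2.887 d = 69.29 h.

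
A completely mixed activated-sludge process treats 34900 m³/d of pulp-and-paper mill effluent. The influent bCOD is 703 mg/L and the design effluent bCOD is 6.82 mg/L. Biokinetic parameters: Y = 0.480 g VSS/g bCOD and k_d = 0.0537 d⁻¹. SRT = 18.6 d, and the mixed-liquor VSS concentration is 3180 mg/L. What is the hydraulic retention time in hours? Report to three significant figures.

τ ≈ 23.5 h

From the SRT design equation V = Y Q (S₀−S) θ_c / [X (1 + k_d θ_c)] = 0.480 × 34900 × (703 − 6.82) × 18.6 / [3180 × (1 + 0.0537 × 18.6)] = 2.17×10^8 / 6356 = 34127 m³.
HRT = V/Q = 34127 m³ / 34900 m³·d⁻¹ = 0.9779 d × 24 = 23.47 h.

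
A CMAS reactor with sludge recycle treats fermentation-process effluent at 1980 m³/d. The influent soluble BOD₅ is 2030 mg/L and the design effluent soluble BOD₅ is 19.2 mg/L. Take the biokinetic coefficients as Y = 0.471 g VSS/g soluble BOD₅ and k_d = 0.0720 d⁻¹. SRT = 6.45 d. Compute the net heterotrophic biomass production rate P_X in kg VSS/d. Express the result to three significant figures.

P_X ≈ 1280 kg VSS/d

Observed yield with endogenous decay: Y_obs = Y / (1 + k_d·θ_c) = 0.471 / (1 + 0.0720 × 6.45) = 0.471 / 1.464 = 0.3216 g VSS/g soluble BOD₅.
Substrate removed = Q·(S₀ − S) = 1980 m³/d × (2030 − 19.2) g/m³ = 3.98×10^6 g/d = 3981 kg/d.
Net biomass production P_X = Y_obs × Q·(S₀ − S) = 0.3216 × 3981 = 1281 kg VSS/d.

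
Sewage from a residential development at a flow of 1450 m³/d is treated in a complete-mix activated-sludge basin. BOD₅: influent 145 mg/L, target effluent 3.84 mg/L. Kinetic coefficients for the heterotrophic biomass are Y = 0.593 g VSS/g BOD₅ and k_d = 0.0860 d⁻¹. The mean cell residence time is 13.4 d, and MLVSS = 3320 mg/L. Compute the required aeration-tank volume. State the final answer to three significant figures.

From the SRT design equation V = Y Q (S₀−S) θ_c / [X (1 + k_d θ_c)] = 0.593 × 1450 × (145 − 3.84) × 13.4 / [3320 × (1 + 0.0860 × 13.4)] = 1.63×10^6 / 7146 = 227.6 m³.

V ≈ 228 m³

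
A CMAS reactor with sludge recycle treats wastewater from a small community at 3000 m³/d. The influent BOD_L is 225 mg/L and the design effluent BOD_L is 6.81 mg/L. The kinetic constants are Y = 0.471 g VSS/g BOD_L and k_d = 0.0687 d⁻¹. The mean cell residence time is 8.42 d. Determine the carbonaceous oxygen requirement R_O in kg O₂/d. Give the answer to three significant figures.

R_O ≈ 377 kg O₂/d

Y_obs = Y / (1 + k_d θ_c) = 0.471 / (1 + 0.0687 × 8.42) = 0.471 / 1.578 = 0.2984.
Substrate removed = Q·(S₀ − S) = 3000 m³/d × (225 − 6.81) g/m³ = 6.55×10^5 g/d = 654.6 kg/d.
P_X = Y_obs·Q·(S₀ − S) = 0.2984 × 654.6 = 195.3 kg VSS/d.
R_O = Q·(S₀ − S) − 1.42·P_X = 654.6 − 1.42 × 195.3 = 377.2 kg O₂/d.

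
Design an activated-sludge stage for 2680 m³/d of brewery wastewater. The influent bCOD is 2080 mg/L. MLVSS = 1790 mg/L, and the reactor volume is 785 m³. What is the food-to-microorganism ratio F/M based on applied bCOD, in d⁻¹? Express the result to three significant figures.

Food-to-microorganism ratio F/M = Q S₀ / (V X) = 2680 × 2080 / (785.0 × 1790) = 3.967 d⁻¹.

F/M ≈ 3.97 d⁻¹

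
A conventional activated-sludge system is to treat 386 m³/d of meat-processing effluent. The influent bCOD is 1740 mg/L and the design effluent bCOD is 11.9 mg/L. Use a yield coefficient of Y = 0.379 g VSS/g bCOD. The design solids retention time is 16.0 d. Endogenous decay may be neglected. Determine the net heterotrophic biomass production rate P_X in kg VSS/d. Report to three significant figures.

P_X ≈ 253 kg VSS/d

Since k_d ≈ 0, Y_obs = Y = 0.379 g VSS/g bCOD.
Q·(S₀ − S) = 386 × (1740 − 11.9) × 10⁻³ = 667.0 kg/d removed.
Biomass produced: P_X = Y_obs·Q·ΔS = 0.3790 × 667.0 ≈ 252.8 kg VSS/d.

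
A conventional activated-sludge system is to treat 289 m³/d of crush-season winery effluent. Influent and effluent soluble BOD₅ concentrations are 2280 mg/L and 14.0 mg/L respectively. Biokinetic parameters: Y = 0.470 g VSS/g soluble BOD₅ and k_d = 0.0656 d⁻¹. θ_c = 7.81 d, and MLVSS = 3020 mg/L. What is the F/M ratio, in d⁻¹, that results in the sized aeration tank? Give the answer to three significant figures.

F/M ≈ 0.415 d⁻¹

From the SRT design equation V = Y Q (S₀−S) θ_c / [X (1 + k_d θ_c)] = 0.470 × 289 × (2280 − 14.0) × 7.81 / [3020 × (1 + 0.0656 × 7.81)] = 2.4×10^6 / 4567 = 526.3 m³.
Food-to-microorganism ratio F/M = Q S₀ / (V X) = 289 × 2280 / (526.3 × 3020) = 0.4145 d⁻¹.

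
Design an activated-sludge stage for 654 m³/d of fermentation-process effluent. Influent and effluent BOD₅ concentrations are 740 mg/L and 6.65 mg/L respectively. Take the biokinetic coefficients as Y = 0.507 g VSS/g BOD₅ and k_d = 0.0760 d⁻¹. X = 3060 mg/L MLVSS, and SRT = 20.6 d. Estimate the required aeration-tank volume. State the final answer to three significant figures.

Rearranging the biomass balance for a CMAS with decay, V = Y·Q·ΔS·θ_c / [X·(1+k_d θ_c)] = 0.507 × 654 × (740 − 6.65) × 20.6 / [3060 × (1 + 0.0760 × 20.6)] = 5.01×10^6 / 7851 = 638.0 m³.

V ≈ 638 m³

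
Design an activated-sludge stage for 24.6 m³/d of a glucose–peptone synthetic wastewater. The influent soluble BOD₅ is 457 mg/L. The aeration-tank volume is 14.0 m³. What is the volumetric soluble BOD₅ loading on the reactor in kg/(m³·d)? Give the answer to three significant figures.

L_v = Q S₀ / V = 24.6 × 457 × 10⁻³ / 14.00 = 0.8030 kg/(m³·d).

L_v ≈ 0.803 kg soluble BOD₅/(m³·d)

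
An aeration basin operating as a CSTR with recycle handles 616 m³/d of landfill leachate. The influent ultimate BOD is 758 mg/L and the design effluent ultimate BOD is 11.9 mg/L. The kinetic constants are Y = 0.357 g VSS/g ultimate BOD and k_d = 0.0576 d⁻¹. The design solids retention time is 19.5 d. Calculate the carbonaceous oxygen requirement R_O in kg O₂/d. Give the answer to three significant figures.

R_O ≈ 350 kg O₂/d

The observed yield is Y_obs = Y/(1 + k_d·θ_c) = 0.357 / (1 + 0.0576 × 19.5) = 0.357 / 2.123 = 0.1681 g VSS per g ultimate BOD removed.
ΔS = 758 − 11.9 = 746.1 mg/L, so the substrate removal rate is 616 × 746.1/1000 = 459.6 kg ultimate BOD/d.
Biomass synthesised: P_X = Y_obs × 459.6 = 77.28 kg VSS/d.
R_O = Q·(S₀ − S) − 1.42·P_X = 459.6 − 1.42 × 77.28 = 349.9 kg O₂/d.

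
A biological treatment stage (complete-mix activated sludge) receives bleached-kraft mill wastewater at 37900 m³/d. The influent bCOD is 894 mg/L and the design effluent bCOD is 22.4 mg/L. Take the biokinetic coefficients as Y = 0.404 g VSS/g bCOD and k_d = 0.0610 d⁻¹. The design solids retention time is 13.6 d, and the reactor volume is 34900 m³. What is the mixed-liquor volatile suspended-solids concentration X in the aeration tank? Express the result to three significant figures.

From V·X·(1 + k_d·θ_c) = Y·Q·(S₀ − S)·θ_c: X = 0.404 × 37900 × (894 − 22.4) × 13.6 / [34900 × (1 + 0.0610 × 13.6)] = 2842 mg/L.

X ≈ 2840 mg/L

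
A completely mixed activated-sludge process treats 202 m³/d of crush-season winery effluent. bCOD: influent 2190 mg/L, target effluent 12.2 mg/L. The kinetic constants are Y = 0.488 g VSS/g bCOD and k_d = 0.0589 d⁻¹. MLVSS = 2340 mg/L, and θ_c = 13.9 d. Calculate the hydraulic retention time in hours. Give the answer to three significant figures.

Rearranging the biomass balance for a CMAS with decay, V = Y·Q·ΔS·θ_c / [X·(1+k_d θ_c)] = 0.488 × 202 × (2190 − 12.2) × 13.9 / [2340 × (1 + 0.0589 × 13.9)] = 2.98×10^6 / 4256 = 701.2 m³.
HRT = V/Q = 701.2 m³ / 202 m³·d⁻¹ = 3.471 d × 24 = 83.31 h.

τ ≈ 83.3 h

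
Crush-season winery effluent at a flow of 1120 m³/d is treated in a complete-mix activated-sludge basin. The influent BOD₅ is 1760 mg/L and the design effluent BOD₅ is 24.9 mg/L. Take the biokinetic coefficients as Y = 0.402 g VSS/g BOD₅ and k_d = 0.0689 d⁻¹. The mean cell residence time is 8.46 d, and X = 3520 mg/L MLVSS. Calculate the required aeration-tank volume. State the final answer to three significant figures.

V ≈ 1190 m³

Rearranging the biomass balance for a CMAS with decay, V = Y·Q·ΔS·θ_c / [X·(1+k_d θ_c)] = 0.402 × 1120 × (1760 − 24.9) × 8.46 / [3520 × (1 + 0.0689 × 8.46)] = 6.61×10^6 / 5572 = 1186 m³.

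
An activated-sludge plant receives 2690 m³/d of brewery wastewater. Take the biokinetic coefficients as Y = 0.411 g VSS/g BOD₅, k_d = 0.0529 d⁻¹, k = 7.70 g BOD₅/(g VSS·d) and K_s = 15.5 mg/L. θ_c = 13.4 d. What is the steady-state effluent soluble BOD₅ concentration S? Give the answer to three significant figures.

S ≈ 0.651 mg/L

From the Monod/SRT balance for a CMAS, S = K_s·(1+k_d θ_c)/[θ_c·(Y k − k_d) − 1] = 15.5 × (1 + 0.0529 × 13.4) / [13.4 × (0.411 × 7.70 − 0.0529) − 1] = 26.49 / 40.70 = 0.6508 mg/L.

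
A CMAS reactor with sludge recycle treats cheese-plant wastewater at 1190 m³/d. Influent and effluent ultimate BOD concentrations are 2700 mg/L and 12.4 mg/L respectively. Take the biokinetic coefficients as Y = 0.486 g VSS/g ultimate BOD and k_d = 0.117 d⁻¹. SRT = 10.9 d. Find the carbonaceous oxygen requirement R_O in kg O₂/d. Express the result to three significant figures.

R_O ≈ 2230 kg O₂/d

Correct the yield for decay: Y_obs = Y/(1 + k_d θ_c) = 0.486 / (1 + 0.117 × 10.9) = 0.486 / 2.275 = 0.2136.
Mass of ultimate BOD removed per day: Q(S₀ − S) = 1190 × 2688 g/m³ = 3198 kg/d.
Biomass synthesised: P_X = Y_obs × 3198 = 683.1 kg VSS/d.
R_O = Q·(S₀ − S) − 1.42·P_X = 3198 − 1.42 × 683.1 = 2228 kg O₂/d.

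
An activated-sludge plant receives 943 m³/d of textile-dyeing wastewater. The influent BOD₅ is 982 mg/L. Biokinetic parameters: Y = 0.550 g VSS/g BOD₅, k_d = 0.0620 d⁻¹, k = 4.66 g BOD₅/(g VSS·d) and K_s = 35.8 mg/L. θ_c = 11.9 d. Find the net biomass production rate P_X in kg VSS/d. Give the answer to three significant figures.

P_X ≈ 292 kg VSS/d

From the Monod/SRT balance for a CMAS, S = K_s·(1+k_d θ_c)/[θ_c·(Y k − k_d) − 1] = 35.8 × (1 + 0.0620 × 11.9) / [11.9 × (0.550 × 4.66 − 0.0620) − 1] = 62.21 / 28.76 = 2.163 mg/L.
Y_obs = Y / (1 + k_d θ_c) = 0.550 / (1 + 0.0620 × 11.9) = 0.550 / 1.738 = 0.3165.
Substrate removed = Q·(S₀ − S) = 943 m³/d × (982 − 2.16) g/m³ = 9.24×10^5 g/d = 924.0 kg/d.
Biomass produced: P_X = Y_obs·Q·ΔS = 0.3165 × 924.0 ≈ 292.4 kg VSS/d.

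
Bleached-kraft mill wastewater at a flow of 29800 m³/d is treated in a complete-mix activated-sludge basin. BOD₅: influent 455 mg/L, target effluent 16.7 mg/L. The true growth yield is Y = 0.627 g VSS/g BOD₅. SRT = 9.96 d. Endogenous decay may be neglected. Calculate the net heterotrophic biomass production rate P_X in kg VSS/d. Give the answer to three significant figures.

P_X ≈ 8190 kg VSS/d

No decay correction is needed, so Y_obs = Y = 0.627.
Mass of BOD₅ removed per day: Q(S₀ − S) = 29800 × 438.3 g/m³ = 13061 kg/d.
So the net sludge growth is P_X = 0.6270 × 13061 = 8189 kg VSS/d.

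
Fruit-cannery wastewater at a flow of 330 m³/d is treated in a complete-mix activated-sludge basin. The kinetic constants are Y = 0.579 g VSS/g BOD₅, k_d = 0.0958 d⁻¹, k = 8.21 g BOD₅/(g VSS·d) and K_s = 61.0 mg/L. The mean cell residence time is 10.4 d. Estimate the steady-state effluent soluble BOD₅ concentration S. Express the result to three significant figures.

S ≈ 2.57 mg/L

For a completely mixed reactor with recycle the Lawrence–McCarty relation gives S = K_s·(1 + k_d·θ_c) / [θ_c·(Y·k − k_d) − 1] = 61.0 × (1 + 0.0958 × 10.4) / [10.4 × (0.579 × 8.21 − 0.0958) − 1] = 121.8 / 47.44 = 2.567 mg/L.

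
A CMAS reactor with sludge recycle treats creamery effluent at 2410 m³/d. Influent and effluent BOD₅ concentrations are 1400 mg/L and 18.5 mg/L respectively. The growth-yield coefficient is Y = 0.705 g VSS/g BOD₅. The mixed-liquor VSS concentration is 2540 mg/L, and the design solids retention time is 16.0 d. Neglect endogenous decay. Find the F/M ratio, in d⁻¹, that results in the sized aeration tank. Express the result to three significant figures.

F/M ≈ 0.0898 d⁻¹

With k_d = 0 the design equation reduces to V = Y Q (S₀−S) θ_c / X = 0.705 × 2410 × (1400 − 18.5) × 16.0 / 2540 = 14786 m³.
F/M = Q·S₀ / (V·X) = 2410 × 1400 / (14786 × 2540) = 0.08984 g BOD₅·(g VSS·d)⁻¹.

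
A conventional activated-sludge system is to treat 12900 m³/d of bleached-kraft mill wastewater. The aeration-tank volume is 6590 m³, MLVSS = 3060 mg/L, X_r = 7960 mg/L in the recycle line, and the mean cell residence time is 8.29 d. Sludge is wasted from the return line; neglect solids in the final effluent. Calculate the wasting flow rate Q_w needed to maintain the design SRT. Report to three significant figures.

Q_w = (V·X)/(θ_c X_r) = 6590 × 3060 / (8.29 × 7960) = 305.6 m³/d.

Q_w ≈ 306 m³/d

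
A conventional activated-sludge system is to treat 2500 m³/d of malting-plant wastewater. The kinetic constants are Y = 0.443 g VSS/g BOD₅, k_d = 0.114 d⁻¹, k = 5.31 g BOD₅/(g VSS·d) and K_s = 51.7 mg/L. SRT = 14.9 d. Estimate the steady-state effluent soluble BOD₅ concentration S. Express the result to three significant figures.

S ≈ 4.31 mg/L

For a completely mixed reactor with recycle the Lawrence–McCarty relation gives S = K_s·(1 + k_d·θ_c) / [θ_c·(Y·k − k_d) − 1] = 51.7 × (1 + 0.114 × 14.9) / [14.9 × (0.443 × 5.31 − 0.114) − 1] = 139.5 / 32.35 = 4.313 mg/L.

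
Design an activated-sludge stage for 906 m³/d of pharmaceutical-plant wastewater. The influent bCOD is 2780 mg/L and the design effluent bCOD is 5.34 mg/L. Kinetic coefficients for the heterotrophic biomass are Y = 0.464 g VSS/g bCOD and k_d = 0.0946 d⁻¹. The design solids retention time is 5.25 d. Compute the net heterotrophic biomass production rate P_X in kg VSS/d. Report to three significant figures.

P_X ≈ 779 kg VSS/d

The observed yield is Y_obs = Y/(1 + k_d·θ_c) = 0.464 / (1 + 0.0946 × 5.25) = 0.464 / 1.497 = 0.3100 g VSS per g bCOD removed.
ΔS = 2780 − 5.34 = 2775 mg/L, so the substrate removal rate is 906 × 2775/1000 = 2514 kg bCOD/d.
Net biomass production P_X = Y_obs × Q·(S₀ − S) = 0.3100 × 2514 = 779.4 kg VSS/d.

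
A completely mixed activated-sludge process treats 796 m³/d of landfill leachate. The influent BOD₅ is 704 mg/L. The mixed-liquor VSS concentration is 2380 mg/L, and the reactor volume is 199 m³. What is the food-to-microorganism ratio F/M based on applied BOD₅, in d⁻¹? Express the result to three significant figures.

F/M ≈ 1.18 d⁻¹

F/M = Q·S₀ / (V·X) = 796 × 704 / (199.0 × 2380) = 1.183 g BOD₅·(g VSS·d)⁻¹.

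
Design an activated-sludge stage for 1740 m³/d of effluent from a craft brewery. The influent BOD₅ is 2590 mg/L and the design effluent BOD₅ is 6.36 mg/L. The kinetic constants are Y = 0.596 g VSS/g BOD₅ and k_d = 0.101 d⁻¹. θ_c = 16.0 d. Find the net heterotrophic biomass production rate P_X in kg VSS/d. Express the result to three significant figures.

P_X ≈ 1020 kg VSS/d

Observed yield with endogenous decay: Y_obs = Y / (1 + k_d·θ_c) = 0.596 / (1 + 0.101 × 16.0) = 0.596 / 2.616 = 0.2278 g VSS/g BOD₅.
Substrate removed = Q·(S₀ − S) = 1740 m³/d × (2590 − 6.36) g/m³ = 4.5×10^6 g/d = 4496 kg/d.
Biomass produced: P_X = Y_obs·Q·ΔS = 0.2278 × 4496 ≈ 1024 kg VSS/d.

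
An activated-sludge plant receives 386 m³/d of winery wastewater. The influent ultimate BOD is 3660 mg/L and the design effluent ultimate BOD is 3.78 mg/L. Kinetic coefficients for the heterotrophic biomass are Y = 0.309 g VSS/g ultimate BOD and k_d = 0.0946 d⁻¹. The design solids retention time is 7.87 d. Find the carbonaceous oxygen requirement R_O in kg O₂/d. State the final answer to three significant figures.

R_O ≈ 1060 kg O₂/d

Y_obs = Y / (1 + k_d θ_c) = 0.309 / (1 + 0.0946 × 7.87) = 0.309 / 1.745 = 0.1771.
Substrate removed = Q·(S₀ − S) = 386 m³/d × (3660 − 3.78) g/m³ = 1.41×10^6 g/d = 1411 kg/d.
Biomass synthesised: P_X = Y_obs × 1411 = 250.0 kg VSS/d.
R_O = Q·(S₀ − S) − 1.42·P_X = 1411 − 1.42 × 250.0 = 1056 kg O₂/d.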